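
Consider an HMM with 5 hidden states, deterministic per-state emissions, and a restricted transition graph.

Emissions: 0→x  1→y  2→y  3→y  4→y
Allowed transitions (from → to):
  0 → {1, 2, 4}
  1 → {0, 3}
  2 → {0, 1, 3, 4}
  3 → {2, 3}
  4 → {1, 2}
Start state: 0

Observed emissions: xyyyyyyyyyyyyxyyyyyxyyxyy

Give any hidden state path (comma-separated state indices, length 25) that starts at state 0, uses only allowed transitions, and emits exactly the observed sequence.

  0: obs=x cand={0} pick 0 [start]
  1: obs=y cand={1,2,3,4} pick 4 [0->4 ok]
  2: obs=y cand={1,2,3,4} pick 1 [4->1 ok]
  3: obs=y cand={1,2,3,4} pick 3 [1->3 ok]
  4: obs=y cand={1,2,3,4} pick 2 [3->2 ok]
  5: obs=y cand={1,2,3,4} pick 1 [2->1 ok]
  6: obs=y cand={1,2,3,4} pick 3 [1->3 ok]
  7: obs=y cand={1,2,3,4} pick 3 [3->3 ok]
  8: obs=y cand={1,2,3,4} pick 2 [3->2 ok]
  9: obs=y cand={1,2,3,4} pick 3 [2->3 ok]
  10: obs=y cand={1,2,3,4} pick 2 [3->2 ok]
  11: obs=y cand={1,2,3,4} pick 4 [2->4 ok]
  12: obs=y cand={1,2,3,4} pick 1 [4->1 ok]
  13: obs=x cand={0} pick 0 [1->0 ok]
  14: obs=y cand={1,2,3,4} pick 4 [0->4 ok]
  15: obs=y cand={1,2,3,4} pick 1 [4->1 ok]
  16: obs=y cand={1,2,3,4} pick 3 [1->3 ok]
  17: obs=y cand={1,2,3,4} pick 3 [3->3 ok]
  18: obs=y cand={1,2,3,4} pick 2 [3->2 ok]
  19: obs=x cand={0} pick 0 [2->0 ok]
  20: obs=y cand={1,2,3,4} pick 4 [0->4 ok]
  21: obs=y cand={1,2,3,4} pick 1 [4->1 ok]
  22: obs=x cand={0} pick 0 [1->0 ok]
  23: obs=y cand={1,2,3,4} pick 2 [0->2 ok]
  24: obs=y cand={1,2,3,4} pick 3 [2->3 ok]

0,4,1,3,2,1,3,3,2,3,2,4,1,0,4,1,3,3,2,0,4,1,0,2,3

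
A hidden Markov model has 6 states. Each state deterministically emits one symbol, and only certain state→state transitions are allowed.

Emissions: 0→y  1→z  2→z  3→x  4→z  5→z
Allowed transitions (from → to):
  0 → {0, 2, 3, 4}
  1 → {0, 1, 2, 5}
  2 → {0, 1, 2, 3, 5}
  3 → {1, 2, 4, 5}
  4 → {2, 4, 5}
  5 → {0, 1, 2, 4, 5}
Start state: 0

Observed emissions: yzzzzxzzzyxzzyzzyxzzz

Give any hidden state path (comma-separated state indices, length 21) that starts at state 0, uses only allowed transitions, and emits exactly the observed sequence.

0,4,5,5,2,3,5,1,2,0,3,2,5,0,4,2,0,3,4,4,5

  t0 'y' -> {0}, take 0 (start)
  t1 'z' -> {1,2,4,5}, take 4 (0->4 ok)
  t2 'z' -> {1,2,4,5}, take 5 (4->5 ok)
  t3 'z' -> {1,2,4,5}, take 5 (5->5 ok)
  t4 'z' -> {1,2,4,5}, take 2 (5->2 ok)
  t5 'x' -> {3}, take 3 (2->3 ok)
  t6 'z' -> {1,2,4,5}, take 5 (3->5 ok)
  t7 'z' -> {1,2,4,5}, take 1 (5->1 ok)
  t8 'z' -> {1,2,4,5}, take 2 (1->2 ok)
  t9 'y' -> {0}, take 0 (2->0 ok)
  t10 'x' -> {3}, take 3 (0->3 ok)
  t11 'z' -> {1,2,4,5}, take 2 (3->2 ok)
  t12 'z' -> {1,2,4,5}, take 5 (2->5 ok)
  t13 'y' -> {0}, take 0 (5->0 ok)
  t14 'z' -> {1,2,4,5}, take 4 (0->4 ok)
  t15 'z' -> {1,2,4,5}, take 2 (4->2 ok)
  t16 'y' -> {0}, take 0 (2->0 ok)
  t17 'x' -> {3}, take 3 (0->3 ok)
  t18 'z' -> {1,2,4,5}, take 4 (3->4 ok)
  t19 'z' -> {1,2,4,5}, take 4 (4->4 ok)
  t20 'z' -> {1,2,4,5}, take 5 (4->5 ok)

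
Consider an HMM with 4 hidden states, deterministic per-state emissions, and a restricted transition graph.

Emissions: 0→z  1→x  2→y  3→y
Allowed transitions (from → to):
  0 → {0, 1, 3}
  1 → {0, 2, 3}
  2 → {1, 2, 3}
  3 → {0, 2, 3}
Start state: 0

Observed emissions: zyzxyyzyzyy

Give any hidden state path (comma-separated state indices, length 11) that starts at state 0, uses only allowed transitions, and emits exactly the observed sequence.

0,3,0,1,3,3,0,3,0,3,2

  pos 0: z in {0}, choose 0; start
  pos 1: y in {2,3}, choose 3; 0->3 ok
  pos 2: z in {0}, choose 0; 3->0 ok
  pos 3: x in {1}, choose 1; 0->1 ok
  pos 4: y in {2,3}, choose 3; 1->3 ok
  pos 5: y in {2,3}, choose 3; 3->3 ok
  pos 6: z in {0}, choose 0; 3->0 ok
  pos 7: y in {2,3}, choose 3; 0->3 ok
  pos 8: z in {0}, choose 0; 3->0 ok
  pos 9: y in {2,3}, choose 3; 0->3 ok
  pos 10: y in {2,3}, choose 2; 3->2 ok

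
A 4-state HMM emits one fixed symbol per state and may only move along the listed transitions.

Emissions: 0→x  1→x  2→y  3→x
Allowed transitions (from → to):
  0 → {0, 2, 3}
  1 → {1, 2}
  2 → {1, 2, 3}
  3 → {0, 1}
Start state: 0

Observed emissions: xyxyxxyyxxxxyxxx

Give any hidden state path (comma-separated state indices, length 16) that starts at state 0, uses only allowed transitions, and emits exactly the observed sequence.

0,2,1,2,3,1,2,2,3,1,1,1,2,1,1,1

  pos 0: x in {0,1,3}, choose 0; start
  pos 1: y in {2}, choose 2; 0->2 ok
  pos 2: x in {0,1,3}, choose 1; 2->1 ok
  pos 3: y in {2}, choose 2; 1->2 ok
  pos 4: x in {0,1,3}, choose 3; 2->3 ok
  pos 5: x in {0,1,3}, choose 1; 3->1 ok
  pos 6: y in {2}, choose 2; 1->2 ok
  pos 7: y in {2}, choose 2; 2->2 ok
  pos 8: x in {0,1,3}, choose 3; 2->3 ok
  pos 9: x in {0,1,3}, choose 1; 3->1 ok
  pos 10: x in {0,1,3}, choose 1; 1->1 ok
  pos 11: x in {0,1,3}, choose 1; 1->1 ok
  pos 12: y in {2}, choose 2; 1->2 ok
  pos 13: x in {0,1,3}, choose 1; 2->1 ok
  pos 14: x in {0,1,3}, choose 1; 1->1 ok
  pos 15: x in {0,1,3}, choose 1; 1->1 ok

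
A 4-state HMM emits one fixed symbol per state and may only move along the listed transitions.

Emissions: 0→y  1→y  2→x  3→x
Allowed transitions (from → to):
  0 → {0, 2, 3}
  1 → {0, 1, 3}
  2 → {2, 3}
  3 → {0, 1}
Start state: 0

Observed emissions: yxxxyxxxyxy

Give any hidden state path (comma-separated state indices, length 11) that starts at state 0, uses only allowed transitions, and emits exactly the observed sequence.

0,2,2,3,0,2,2,3,0,3,0

  0: obs=y cand={0,1} pick 0 [start]
  1: obs=x cand={2,3} pick 2 [0->2 ok]
  2: obs=x cand={2,3} pick 2 [2->2 ok]
  3: obs=x cand={2,3} pick 3 [2->3 ok]
  4: obs=y cand={0,1} pick 0 [3->0 ok]
  5: obs=x cand={2,3} pick 2 [0->2 ok]
  6: obs=x cand={2,3} pick 2 [2->2 ok]
  7: obs=x cand={2,3} pick 3 [2->3 ok]
  8: obs=y cand={0,1} pick 0 [3->0 ok]
  9: obs=x cand={2,3} pick 3 [0->3 ok]
  10: obs=y cand={0,1} pick 0 [3->0 ok]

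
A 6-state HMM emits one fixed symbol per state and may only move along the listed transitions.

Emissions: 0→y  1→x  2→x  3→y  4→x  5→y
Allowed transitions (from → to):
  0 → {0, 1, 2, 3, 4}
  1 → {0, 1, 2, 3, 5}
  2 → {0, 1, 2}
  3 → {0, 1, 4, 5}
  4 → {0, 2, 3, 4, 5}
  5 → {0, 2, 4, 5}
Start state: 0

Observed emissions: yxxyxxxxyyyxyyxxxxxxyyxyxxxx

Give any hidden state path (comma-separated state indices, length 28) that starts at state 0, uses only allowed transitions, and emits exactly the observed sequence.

0,4,2,0,4,4,2,2,0,3,0,1,5,5,2,1,1,2,2,1,0,0,4,0,2,2,1,2

  [0] y  {0,3,5}  => 0  start
  [1] x  {1,2,4}  => 4  0->4 ok
  [2] x  {1,2,4}  => 2  4->2 ok
  [3] y  {0,3,5}  => 0  2->0 ok
  [4] x  {1,2,4}  => 4  0->4 ok
  [5] x  {1,2,4}  => 4  4->4 ok
  [6] x  {1,2,4}  => 2  4->2 ok
  [7] x  {1,2,4}  => 2  2->2 ok
  [8] y  {0,3,5}  => 0  2->0 ok
  [9] y  {0,3,5}  => 3  0->3 ok
  [10] y  {0,3,5}  => 0  3->0 ok
  [11] x  {1,2,4}  => 1  0->1 ok
  [12] y  {0,3,5}  => 5  1->5 ok
  [13] y  {0,3,5}  => 5  5->5 ok
  [14] x  {1,2,4}  => 2  5->2 ok
  [15] x  {1,2,4}  => 1  2->1 ok
  [16] x  {1,2,4}  => 1  1->1 ok
  [17] x  {1,2,4}  => 2  1->2 ok
  [18] x  {1,2,4}  => 2  2->2 ok
  [19] x  {1,2,4}  => 1  2->1 ok
  [20] y  {0,3,5}  => 0  1->0 ok
  [21] y  {0,3,5}  => 0  0->0 ok
  [22] x  {1,2,4}  => 4  0->4 ok
  [23] y  {0,3,5}  => 0  4->0 ok
  [24] x  {1,2,4}  => 2  0->2 ok
  [25] x  {1,2,4}  => 2  2->2 ok
  [26] x  {1,2,4}  => 1  2->1 ok
  [27] x  {1,2,4}  => 2  1->2 ok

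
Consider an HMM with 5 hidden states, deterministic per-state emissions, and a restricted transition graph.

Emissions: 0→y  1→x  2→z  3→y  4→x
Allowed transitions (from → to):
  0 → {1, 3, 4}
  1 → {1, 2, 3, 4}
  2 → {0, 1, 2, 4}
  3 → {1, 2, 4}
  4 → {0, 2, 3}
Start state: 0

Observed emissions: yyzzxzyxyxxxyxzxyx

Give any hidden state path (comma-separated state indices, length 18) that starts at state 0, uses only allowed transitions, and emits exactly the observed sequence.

0,3,2,2,1,2,0,4,0,1,1,1,3,4,2,4,0,1

  [0] y  {0,3}  => 0  start
  [1] y  {0,3}  => 3  0->3 ok
  [2] z  {2}  => 2  3->2 ok
  [3] z  {2}  => 2  2->2 ok
  [4] x  {1,4}  => 1  2->1 ok
  [5] z  {2}  => 2  1->2 ok
  [6] y  {0,3}  => 0  2->0 ok
  [7] x  {1,4}  => 4  0->4 ok
  [8] y  {0,3}  => 0  4->0 ok
  [9] x  {1,4}  => 1  0->1 ok
  [10] x  {1,4}  => 1  1->1 ok
  [11] x  {1,4}  => 1  1->1 ok
  [12] y  {0,3}  => 3  1->3 ok
  [13] x  {1,4}  => 4  3->4 ok
  [14] z  {2}  => 2  4->2 ok
  [15] x  {1,4}  => 4  2->4 ok
  [16] y  {0,3}  => 0  4->0 ok
  [17] x  {1,4}  => 1  0->1 ok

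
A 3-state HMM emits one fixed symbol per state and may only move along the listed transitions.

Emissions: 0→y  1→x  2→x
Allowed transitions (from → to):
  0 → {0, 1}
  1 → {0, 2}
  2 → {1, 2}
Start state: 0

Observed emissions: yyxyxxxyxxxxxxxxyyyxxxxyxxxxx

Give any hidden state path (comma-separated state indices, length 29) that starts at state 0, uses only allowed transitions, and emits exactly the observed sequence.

  [0] y  {0}  => 0  start
  [1] y  {0}  => 0  0->0 ok
  [2] x  {1,2}  => 1  0->1 ok
  [3] y  {0}  => 0  1->0 ok
  [4] x  {1,2}  => 1  0->1 ok
  [5] x  {1,2}  => 2  1->2 ok
  [6] x  {1,2}  => 1  2->1 ok
  [7] y  {0}  => 0  1->0 ok
  [8] x  {1,2}  => 1  0->1 ok
  [9] x  {1,2}  => 2  1->2 ok
  [10] x  {1,2}  => 1  2->1 ok
  [11] x  {1,2}  => 2  1->2 ok
  [12] x  {1,2}  => 2  2->2 ok
  [13] x  {1,2}  => 2  2->2 ok
  [14] x  {1,2}  => 2  2->2 ok
  [15] x  {1,2}  => 1  2->1 ok
  [16] y  {0}  => 0  1->0 ok
  [17] y  {0}  => 0  0->0 ok
  [18] y  {0}  => 0  0->0 ok
  [19] x  {1,2}  => 1  0->1 ok
  [20] x  {1,2}  => 2  1->2 ok
  [21] x  {1,2}  => 2  2->2 ok
  [22] x  {1,2}  => 1  2->1 ok
  [23] y  {0}  => 0  1->0 ok
  [24] x  {1,2}  => 1  0->1 ok
  [25] x  {1,2}  => 2  1->2 ok
  [26] x  {1,2}  => 2  2->2 ok
  [27] x  {1,2}  => 1  2->1 ok
  [28] x  {1,2}  => 2  1->2 ok

0,0,1,0,1,2,1,0,1,2,1,2,2,2,2,1,0,0,0,1,2,2,1,0,1,2,2,1,2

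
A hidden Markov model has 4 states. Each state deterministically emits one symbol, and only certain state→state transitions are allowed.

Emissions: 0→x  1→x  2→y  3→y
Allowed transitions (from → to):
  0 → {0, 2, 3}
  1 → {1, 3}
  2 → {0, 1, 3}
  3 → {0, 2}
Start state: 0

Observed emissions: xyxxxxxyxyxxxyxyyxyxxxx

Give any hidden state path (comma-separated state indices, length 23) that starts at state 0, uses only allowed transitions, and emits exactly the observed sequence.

  0: obs=x cand={0,1} pick 0 [start]
  1: obs=y cand={2,3} pick 3 [0->3 ok]
  2: obs=x cand={0,1} pick 0 [3->0 ok]
  3: obs=x cand={0,1} pick 0 [0->0 ok]
  4: obs=x cand={0,1} pick 0 [0->0 ok]
  5: obs=x cand={0,1} pick 0 [0->0 ok]
  6: obs=x cand={0,1} pick 0 [0->0 ok]
  7: obs=y cand={2,3} pick 2 [0->2 ok]
  8: obs=x cand={0,1} pick 0 [2->0 ok]
  9: obs=y cand={2,3} pick 2 [0->2 ok]
  10: obs=x cand={0,1} pick 1 [2->1 ok]
  11: obs=x cand={0,1} pick 1 [1->1 ok]
  12: obs=x cand={0,1} pick 1 [1->1 ok]
  13: obs=y cand={2,3} pick 3 [1->3 ok]
  14: obs=x cand={0,1} pick 0 [3->0 ok]
  15: obs=y cand={2,3} pick 3 [0->3 ok]
  16: obs=y cand={2,3} pick 2 [3->2 ok]
  17: obs=x cand={0,1} pick 0 [2->0 ok]
  18: obs=y cand={2,3} pick 2 [0->2 ok]
  19: obs=x cand={0,1} pick 1 [2->1 ok]
  20: obs=x cand={0,1} pick 1 [1->1 ok]
  21: obs=x cand={0,1} pick 1 [1->1 ok]
  22: obs=x cand={0,1} pick 1 [1->1 ok]

0,3,0,0,0,0,0,2,0,2,1,1,1,3,0,3,2,0,2,1,1,1,1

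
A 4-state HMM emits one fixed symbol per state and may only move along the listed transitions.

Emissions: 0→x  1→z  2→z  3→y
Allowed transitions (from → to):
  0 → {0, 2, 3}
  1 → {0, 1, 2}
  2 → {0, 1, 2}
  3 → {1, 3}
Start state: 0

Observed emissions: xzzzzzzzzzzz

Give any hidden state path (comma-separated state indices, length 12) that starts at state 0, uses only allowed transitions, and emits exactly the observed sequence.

0,2,2,1,1,2,1,2,2,2,1,1

  t0 'x' -> {0}, take 0 (start)
  t1 'z' -> {1,2}, take 2 (0->2 ok)
  t2 'z' -> {1,2}, take 2 (2->2 ok)
  t3 'z' -> {1,2}, take 1 (2->1 ok)
  t4 'z' -> {1,2}, take 1 (1->1 ok)
  t5 'z' -> {1,2}, take 2 (1->2 ok)
  t6 'z' -> {1,2}, take 1 (2->1 ok)
  t7 'z' -> {1,2}, take 2 (1->2 ok)
  t8 'z' -> {1,2}, take 2 (2->2 ok)
  t9 'z' -> {1,2}, take 2 (2->2 ok)
  t10 'z' -> {1,2}, take 1 (2->1 ok)
  t11 'z' -> {1,2}, take 1 (1->1 ok)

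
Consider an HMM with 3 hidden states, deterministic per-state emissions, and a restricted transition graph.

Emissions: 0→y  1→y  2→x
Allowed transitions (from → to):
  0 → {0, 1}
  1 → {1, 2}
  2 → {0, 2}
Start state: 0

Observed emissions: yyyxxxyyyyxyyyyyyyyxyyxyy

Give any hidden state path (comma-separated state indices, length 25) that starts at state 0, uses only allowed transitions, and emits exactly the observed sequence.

0,0,1,2,2,2,0,0,1,1,2,0,0,0,0,1,1,1,1,2,0,1,2,0,1

  [0] y  {0,1}  => 0  start
  [1] y  {0,1}  => 0  0->0 ok
  [2] y  {0,1}  => 1  0->1 ok
  [3] x  {2}  => 2  1->2 ok
  [4] x  {2}  => 2  2->2 ok
  [5] x  {2}  => 2  2->2 ok
  [6] y  {0,1}  => 0  2->0 ok
  [7] y  {0,1}  => 0  0->0 ok
  [8] y  {0,1}  => 1  0->1 ok
  [9] y  {0,1}  => 1  1->1 ok
  [10] x  {2}  => 2  1->2 ok
  [11] y  {0,1}  => 0  2->0 ok
  [12] y  {0,1}  => 0  0->0 ok
  [13] y  {0,1}  => 0  0->0 ok
  [14] y  {0,1}  => 0  0->0 ok
  [15] y  {0,1}  => 1  0->1 ok
  [16] y  {0,1}  => 1  1->1 ok
  [17] y  {0,1}  => 1  1->1 ok
  [18] y  {0,1}  => 1  1->1 ok
  [19] x  {2}  => 2  1->2 ok
  [20] y  {0,1}  => 0  2->0 ok
  [21] y  {0,1}  => 1  0->1 ok
  [22] x  {2}  => 2  1->2 ok
  [23] y  {0,1}  => 0  2->0 ok
  [24] y  {0,1}  => 1  0->1 ok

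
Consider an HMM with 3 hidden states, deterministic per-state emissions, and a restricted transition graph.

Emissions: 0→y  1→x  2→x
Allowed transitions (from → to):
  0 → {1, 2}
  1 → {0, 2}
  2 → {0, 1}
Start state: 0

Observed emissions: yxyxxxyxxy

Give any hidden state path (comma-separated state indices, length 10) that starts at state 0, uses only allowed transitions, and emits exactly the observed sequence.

  0: obs=y cand={0} pick 0 [start]
  1: obs=x cand={1,2} pick 1 [0->1 ok]
  2: obs=y cand={0} pick 0 [1->0 ok]
  3: obs=x cand={1,2} pick 2 [0->2 ok]
  4: obs=x cand={1,2} pick 1 [2->1 ok]
  5: obs=x cand={1,2} pick 2 [1->2 ok]
  6: obs=y cand={0} pick 0 [2->0 ok]
  7: obs=x cand={1,2} pick 2 [0->2 ok]
  8: obs=x cand={1,2} pick 1 [2->1 ok]
  9: obs=y cand={0} pick 0 [1->0 ok]

0,1,0,2,1,2,0,2,1,0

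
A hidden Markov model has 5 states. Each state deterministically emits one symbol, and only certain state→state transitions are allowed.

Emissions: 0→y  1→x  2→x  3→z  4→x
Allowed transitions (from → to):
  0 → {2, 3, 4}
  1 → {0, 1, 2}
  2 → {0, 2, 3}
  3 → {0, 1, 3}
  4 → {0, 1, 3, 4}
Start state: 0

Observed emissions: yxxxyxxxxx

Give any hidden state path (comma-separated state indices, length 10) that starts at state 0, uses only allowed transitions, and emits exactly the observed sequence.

0,4,1,1,0,4,1,1,2,2

  [0] y  {0}  => 0  start
  [1] x  {1,2,4}  => 4  0->4 ok
  [2] x  {1,2,4}  => 1  4->1 ok
  [3] x  {1,2,4}  => 1  1->1 ok
  [4] y  {0}  => 0  1->0 ok
  [5] x  {1,2,4}  => 4  0->4 ok
  [6] x  {1,2,4}  => 1  4->1 ok
  [7] x  {1,2,4}  => 1  1->1 ok
  [8] x  {1,2,4}  => 2  1->2 ok
  [9] x  {1,2,4}  => 2  2->2 ok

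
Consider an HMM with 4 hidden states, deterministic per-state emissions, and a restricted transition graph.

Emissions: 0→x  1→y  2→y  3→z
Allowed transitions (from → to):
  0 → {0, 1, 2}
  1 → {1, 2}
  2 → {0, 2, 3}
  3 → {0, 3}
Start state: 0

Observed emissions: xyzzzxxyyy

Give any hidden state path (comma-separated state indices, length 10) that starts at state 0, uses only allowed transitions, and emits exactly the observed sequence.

  pos 0: x in {0}, choose 0; start
  pos 1: y in {1,2}, choose 2; 0->2 ok
  pos 2: z in {3}, choose 3; 2->3 ok
  pos 3: z in {3}, choose 3; 3->3 ok
  pos 4: z in {3}, choose 3; 3->3 ok
  pos 5: x in {0}, choose 0; 3->0 ok
  pos 6: x in {0}, choose 0; 0->0 ok
  pos 7: y in {1,2}, choose 1; 0->1 ok
  pos 8: y in {1,2}, choose 2; 1->2 ok
  pos 9: y in {1,2}, choose 2; 2->2 ok

0,2,3,3,3,0,0,1,2,2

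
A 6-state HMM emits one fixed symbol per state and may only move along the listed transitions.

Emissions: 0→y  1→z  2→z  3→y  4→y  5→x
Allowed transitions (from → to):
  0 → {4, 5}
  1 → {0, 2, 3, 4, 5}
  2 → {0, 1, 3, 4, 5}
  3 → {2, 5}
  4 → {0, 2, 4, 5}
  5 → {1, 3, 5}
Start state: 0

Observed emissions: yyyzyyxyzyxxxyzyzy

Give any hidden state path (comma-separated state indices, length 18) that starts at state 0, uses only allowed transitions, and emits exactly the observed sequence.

0,4,4,2,4,0,5,3,2,3,5,5,5,3,2,3,2,4

  [0] y  {0,3,4}  => 0  start
  [1] y  {0,3,4}  => 4  0->4 ok
  [2] y  {0,3,4}  => 4  4->4 ok
  [3] z  {1,2}  => 2  4->2 ok
  [4] y  {0,3,4}  => 4  2->4 ok
  [5] y  {0,3,4}  => 0  4->0 ok
  [6] x  {5}  => 5  0->5 ok
  [7] y  {0,3,4}  => 3  5->3 ok
  [8] z  {1,2}  => 2  3->2 ok
  [9] y  {0,3,4}  => 3  2->3 ok
  [10] x  {5}  => 5  3->5 ok
  [11] x  {5}  => 5  5->5 ok
  [12] x  {5}  => 5  5->5 ok
  [13] y  {0,3,4}  => 3  5->3 ok
  [14] z  {1,2}  => 2  3->2 ok
  [15] y  {0,3,4}  => 3  2->3 ok
  [16] z  {1,2}  => 2  3->2 ok
  [17] y  {0,3,4}  => 4  2->4 ok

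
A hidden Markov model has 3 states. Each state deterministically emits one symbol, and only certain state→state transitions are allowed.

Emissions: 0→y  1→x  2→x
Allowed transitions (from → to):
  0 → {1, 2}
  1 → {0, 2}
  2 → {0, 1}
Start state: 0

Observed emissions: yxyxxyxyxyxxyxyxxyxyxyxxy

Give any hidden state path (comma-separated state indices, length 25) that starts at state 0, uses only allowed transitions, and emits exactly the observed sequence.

0,2,0,2,1,0,1,0,1,0,1,2,0,1,0,2,1,0,1,0,2,0,1,2,0

  0: obs=y cand={0} pick 0 [start]
  1: obs=x cand={1,2} pick 2 [0->2 ok]
  2: obs=y cand={0} pick 0 [2->0 ok]
  3: obs=x cand={1,2} pick 2 [0->2 ok]
  4: obs=x cand={1,2} pick 1 [2->1 ok]
  5: obs=y cand={0} pick 0 [1->0 ok]
  6: obs=x cand={1,2} pick 1 [0->1 ok]
  7: obs=y cand={0} pick 0 [1->0 ok]
  8: obs=x cand={1,2} pick 1 [0->1 ok]
  9: obs=y cand={0} pick 0 [1->0 ok]
  10: obs=x cand={1,2} pick 1 [0->1 ok]
  11: obs=x cand={1,2} pick 2 [1->2 ok]
  12: obs=y cand={0} pick 0 [2->0 ok]
  13: obs=x cand={1,2} pick 1 [0->1 ok]
  14: obs=y cand={0} pick 0 [1->0 ok]
  15: obs=x cand={1,2} pick 2 [0->2 ok]
  16: obs=x cand={1,2} pick 1 [2->1 ok]
  17: obs=y cand={0} pick 0 [1->0 ok]
  18: obs=x cand={1,2} pick 1 [0->1 ok]
  19: obs=y cand={0} pick 0 [1->0 ok]
  20: obs=x cand={1,2} pick 2 [0->2 ok]
  21: obs=y cand={0} pick 0 [2->0 ok]
  22: obs=x cand={1,2} pick 1 [0->1 ok]
  23: obs=x cand={1,2} pick 2 [1->2 ok]
  24: obs=y cand={0} pick 0 [2->0 ok]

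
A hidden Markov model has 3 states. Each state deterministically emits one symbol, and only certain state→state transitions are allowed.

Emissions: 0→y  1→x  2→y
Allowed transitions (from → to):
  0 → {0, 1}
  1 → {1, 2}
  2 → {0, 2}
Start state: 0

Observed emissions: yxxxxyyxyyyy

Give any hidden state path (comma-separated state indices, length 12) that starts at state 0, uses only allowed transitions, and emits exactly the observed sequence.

  t0 'y' -> {0,2}, take 0 (start)
  t1 'x' -> {1}, take 1 (0->1 ok)
  t2 'x' -> {1}, take 1 (1->1 ok)
  t3 'x' -> {1}, take 1 (1->1 ok)
  t4 'x' -> {1}, take 1 (1->1 ok)
  t5 'y' -> {0,2}, take 2 (1->2 ok)
  t6 'y' -> {0,2}, take 0 (2->0 ok)
  t7 'x' -> {1}, take 1 (0->1 ok)
  t8 'y' -> {0,2}, take 2 (1->2 ok)
  t9 'y' -> {0,2}, take 2 (2->2 ok)
  t10 'y' -> {0,2}, take 2 (2->2 ok)
  t11 'y' -> {0,2}, take 2 (2->2 ok)

0,1,1,1,1,2,0,1,2,2,2,2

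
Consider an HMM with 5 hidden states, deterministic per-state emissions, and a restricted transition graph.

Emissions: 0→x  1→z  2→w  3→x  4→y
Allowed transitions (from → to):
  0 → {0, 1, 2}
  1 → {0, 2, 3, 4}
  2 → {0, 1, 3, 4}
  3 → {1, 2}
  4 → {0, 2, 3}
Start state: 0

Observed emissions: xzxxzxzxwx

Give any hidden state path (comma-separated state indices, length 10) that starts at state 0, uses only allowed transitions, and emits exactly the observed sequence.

0,1,0,0,1,3,1,3,2,3

  0: obs=x cand={0,3} pick 0 [start]
  1: obs=z cand={1} pick 1 [0->1 ok]
  2: obs=x cand={0,3} pick 0 [1->0 ok]
  3: obs=x cand={0,3} pick 0 [0->0 ok]
  4: obs=z cand={1} pick 1 [0->1 ok]
  5: obs=x cand={0,3} pick 3 [1->3 ok]
  6: obs=z cand={1} pick 1 [3->1 ok]
  7: obs=x cand={0,3} pick 3 [1->3 ok]
  8: obs=w cand={2} pick 2 [3->2 ok]
  9: obs=x cand={0,3} pick 3 [2->3 ok]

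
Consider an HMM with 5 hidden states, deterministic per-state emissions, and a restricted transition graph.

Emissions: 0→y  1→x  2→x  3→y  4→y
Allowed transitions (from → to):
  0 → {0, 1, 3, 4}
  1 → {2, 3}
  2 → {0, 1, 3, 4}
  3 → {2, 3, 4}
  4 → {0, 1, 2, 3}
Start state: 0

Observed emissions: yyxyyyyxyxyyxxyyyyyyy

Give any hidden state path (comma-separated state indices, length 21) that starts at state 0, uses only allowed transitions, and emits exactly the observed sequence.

0,4,2,3,4,3,4,2,3,2,3,4,1,2,4,0,0,3,4,0,3

  t0 'y' -> {0,3,4}, take 0 (start)
  t1 'y' -> {0,3,4}, take 4 (0->4 ok)
  t2 'x' -> {1,2}, take 2 (4->2 ok)
  t3 'y' -> {0,3,4}, take 3 (2->3 ok)
  t4 'y' -> {0,3,4}, take 4 (3->4 ok)
  t5 'y' -> {0,3,4}, take 3 (4->3 ok)
  t6 'y' -> {0,3,4}, take 4 (3->4 ok)
  t7 'x' -> {1,2}, take 2 (4->2 ok)
  t8 'y' -> {0,3,4}, take 3 (2->3 ok)
  t9 'x' -> {1,2}, take 2 (3->2 ok)
  t10 'y' -> {0,3,4}, take 3 (2->3 ok)
  t11 'y' -> {0,3,4}, take 4 (3->4 ok)
  t12 'x' -> {1,2}, take 1 (4->1 ok)
  t13 'x' -> {1,2}, take 2 (1->2 ok)
  t14 'y' -> {0,3,4}, take 4 (2->4 ok)
  t15 'y' -> {0,3,4}, take 0 (4->0 ok)
  t16 'y' -> {0,3,4}, take 0 (0->0 ok)
  t17 'y' -> {0,3,4}, take 3 (0->3 ok)
  t18 'y' -> {0,3,4}, take 4 (3->4 ok)
  t19 'y' -> {0,3,4}, take 0 (4->0 ok)
  t20 'y' -> {0,3,4}, take 3 (0->3 ok)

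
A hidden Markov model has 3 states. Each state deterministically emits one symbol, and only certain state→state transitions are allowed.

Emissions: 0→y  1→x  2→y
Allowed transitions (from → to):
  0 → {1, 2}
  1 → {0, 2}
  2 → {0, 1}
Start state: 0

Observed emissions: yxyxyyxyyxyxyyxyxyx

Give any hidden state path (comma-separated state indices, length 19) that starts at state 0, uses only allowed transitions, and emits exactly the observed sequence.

  t0 'y' -> {0,2}, take 0 (start)
  t1 'x' -> {1}, take 1 (0->1 ok)
  t2 'y' -> {0,2}, take 2 (1->2 ok)
  t3 'x' -> {1}, take 1 (2->1 ok)
  t4 'y' -> {0,2}, take 2 (1->2 ok)
  t5 'y' -> {0,2}, take 0 (2->0 ok)
  t6 'x' -> {1}, take 1 (0->1 ok)
  t7 'y' -> {0,2}, take 2 (1->2 ok)
  t8 'y' -> {0,2}, take 0 (2->0 ok)
  t9 'x' -> {1}, take 1 (0->1 ok)
  t10 'y' -> {0,2}, take 2 (1->2 ok)
  t11 'x' -> {1}, take 1 (2->1 ok)
  t12 'y' -> {0,2}, take 0 (1->0 ok)
  t13 'y' -> {0,2}, take 2 (0->2 ok)
  t14 'x' -> {1}, take 1 (2->1 ok)
  t15 'y' -> {0,2}, take 0 (1->0 ok)
  t16 'x' -> {1}, take 1 (0->1 ok)
  t17 'y' -> {0,2}, take 2 (1->2 ok)
  t18 'x' -> {1}, take 1 (2->1 ok)

0,1,2,1,2,0,1,2,0,1,2,1,0,2,1,0,1,2,1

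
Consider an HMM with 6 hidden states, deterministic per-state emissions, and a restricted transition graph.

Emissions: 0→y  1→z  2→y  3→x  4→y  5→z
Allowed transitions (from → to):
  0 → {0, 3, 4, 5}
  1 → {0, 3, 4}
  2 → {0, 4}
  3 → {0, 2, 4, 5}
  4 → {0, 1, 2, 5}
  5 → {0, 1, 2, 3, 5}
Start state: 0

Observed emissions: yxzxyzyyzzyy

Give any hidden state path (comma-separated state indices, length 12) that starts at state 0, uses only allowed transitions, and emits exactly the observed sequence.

  pos 0: y in {0,2,4}, choose 0; start
  pos 1: x in {3}, choose 3; 0->3 ok
  pos 2: z in {1,5}, choose 5; 3->5 ok
  pos 3: x in {3}, choose 3; 5->3 ok
  pos 4: y in {0,2,4}, choose 0; 3->0 ok
  pos 5: z in {1,5}, choose 5; 0->5 ok
  pos 6: y in {0,2,4}, choose 0; 5->0 ok
  pos 7: y in {0,2,4}, choose 4; 0->4 ok
  pos 8: z in {1,5}, choose 5; 4->5 ok
  pos 9: z in {1,5}, choose 5; 5->5 ok
  pos 10: y in {0,2,4}, choose 2; 5->2 ok
  pos 11: y in {0,2,4}, choose 0; 2->0 ok

0,3,5,3,0,5,0,4,5,5,2,0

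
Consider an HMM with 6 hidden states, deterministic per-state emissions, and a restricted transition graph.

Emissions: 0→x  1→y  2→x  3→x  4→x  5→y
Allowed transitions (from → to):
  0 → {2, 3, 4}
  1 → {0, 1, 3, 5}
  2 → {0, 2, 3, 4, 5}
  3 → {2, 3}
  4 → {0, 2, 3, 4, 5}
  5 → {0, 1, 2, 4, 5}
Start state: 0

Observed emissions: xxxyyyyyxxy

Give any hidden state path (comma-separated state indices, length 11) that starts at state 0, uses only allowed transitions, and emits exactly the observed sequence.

  0: obs=x cand={0,2,3,4} pick 0 [start]
  1: obs=x cand={0,2,3,4} pick 2 [0->2 ok]
  2: obs=x cand={0,2,3,4} pick 2 [2->2 ok]
  3: obs=y cand={1,5} pick 5 [2->5 ok]
  4: obs=y cand={1,5} pick 5 [5->5 ok]
  5: obs=y cand={1,5} pick 1 [5->1 ok]
  6: obs=y cand={1,5} pick 5 [1->5 ok]
  7: obs=y cand={1,5} pick 1 [5->1 ok]
  8: obs=x cand={0,2,3,4} pick 3 [1->3 ok]
  9: obs=x cand={0,2,3,4} pick 2 [3->2 ok]
  10: obs=y cand={1,5} pick 5 [2->5 ok]

0,2,2,5,5,1,5,1,3,2,5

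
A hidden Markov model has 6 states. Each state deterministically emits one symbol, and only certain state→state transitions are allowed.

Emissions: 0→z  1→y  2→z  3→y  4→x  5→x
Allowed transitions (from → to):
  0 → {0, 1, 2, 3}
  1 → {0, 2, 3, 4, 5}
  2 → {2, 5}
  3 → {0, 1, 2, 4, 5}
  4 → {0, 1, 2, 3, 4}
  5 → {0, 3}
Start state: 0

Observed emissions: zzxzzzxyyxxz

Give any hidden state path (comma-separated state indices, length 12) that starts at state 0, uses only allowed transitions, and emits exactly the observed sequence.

0,2,5,0,0,2,5,3,1,4,4,2

  [0] z  {0,2}  => 0  start
  [1] z  {0,2}  => 2  0->2 ok
  [2] x  {4,5}  => 5  2->5 ok
  [3] z  {0,2}  => 0  5->0 ok
  [4] z  {0,2}  => 0  0->0 ok
  [5] z  {0,2}  => 2  0->2 ok
  [6] x  {4,5}  => 5  2->5 ok
  [7] y  {1,3}  => 3  5->3 ok
  [8] y  {1,3}  => 1  3->1 ok
  [9] x  {4,5}  => 4  1->4 ok
  [10] x  {4,5}  => 4  4->4 ok
  [11] z  {0,2}  => 2  4->2 ok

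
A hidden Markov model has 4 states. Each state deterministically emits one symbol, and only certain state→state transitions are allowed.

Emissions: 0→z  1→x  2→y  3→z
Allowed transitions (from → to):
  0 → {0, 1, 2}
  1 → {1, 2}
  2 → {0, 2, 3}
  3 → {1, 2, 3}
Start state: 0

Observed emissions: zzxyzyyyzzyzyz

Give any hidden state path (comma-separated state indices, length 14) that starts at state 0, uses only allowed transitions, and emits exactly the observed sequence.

  [0] z  {0,3}  => 0  start
  [1] z  {0,3}  => 0  0->0 ok
  [2] x  {1}  => 1  0->1 ok
  [3] y  {2}  => 2  1->2 ok
  [4] z  {0,3}  => 3  2->3 ok
  [5] y  {2}  => 2  3->2 ok
  [6] y  {2}  => 2  2->2 ok
  [7] y  {2}  => 2  2->2 ok
  [8] z  {0,3}  => 3  2->3 ok
  [9] z  {0,3}  => 3  3->3 ok
  [10] y  {2}  => 2  3->2 ok
  [11] z  {0,3}  => 0  2->0 ok
  [12] y  {2}  => 2  0->2 ok
  [13] z  {0,3}  => 0  2->0 ok

0,0,1,2,3,2,2,2,3,3,2,0,2,0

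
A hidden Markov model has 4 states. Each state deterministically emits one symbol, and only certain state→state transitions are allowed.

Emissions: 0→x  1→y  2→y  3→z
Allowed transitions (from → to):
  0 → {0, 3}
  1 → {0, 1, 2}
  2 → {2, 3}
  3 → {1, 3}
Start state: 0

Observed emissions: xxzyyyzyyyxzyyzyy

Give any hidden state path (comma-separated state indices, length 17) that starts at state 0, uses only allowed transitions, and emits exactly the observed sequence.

0,0,3,1,2,2,3,1,1,1,0,3,1,2,3,1,1

  [0] x  {0}  => 0  start
  [1] x  {0}  => 0  0->0 ok
  [2] z  {3}  => 3  0->3 ok
  [3] y  {1,2}  => 1  3->1 ok
  [4] y  {1,2}  => 2  1->2 ok
  [5] y  {1,2}  => 2  2->2 ok
  [6] z  {3}  => 3  2->3 ok
  [7] y  {1,2}  => 1  3->1 ok
  [8] y  {1,2}  => 1  1->1 ok
  [9] y  {1,2}  => 1  1->1 ok
  [10] x  {0}  => 0  1->0 ok
  [11] z  {3}  => 3  0->3 ok
  [12] y  {1,2}  => 1  3->1 ok
  [13] y  {1,2}  => 2  1->2 ok
  [14] z  {3}  => 3  2->3 ok
  [15] y  {1,2}  => 1  3->1 ok
  [16] y  {1,2}  => 1  1->1 ok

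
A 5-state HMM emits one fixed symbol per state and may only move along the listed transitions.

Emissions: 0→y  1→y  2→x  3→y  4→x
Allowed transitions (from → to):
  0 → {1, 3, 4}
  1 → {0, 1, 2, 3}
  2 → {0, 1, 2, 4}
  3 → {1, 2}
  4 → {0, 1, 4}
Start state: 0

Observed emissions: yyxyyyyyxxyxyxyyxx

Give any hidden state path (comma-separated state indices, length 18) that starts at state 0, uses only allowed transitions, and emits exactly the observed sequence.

0,3,2,0,3,1,0,1,2,4,0,4,0,4,0,3,2,4

  t0 'y' -> {0,1,3}, take 0 (start)
  t1 'y' -> {0,1,3}, take 3 (0->3 ok)
  t2 'x' -> {2,4}, take 2 (3->2 ok)
  t3 'y' -> {0,1,3}, take 0 (2->0 ok)
  t4 'y' -> {0,1,3}, take 3 (0->3 ok)
  t5 'y' -> {0,1,3}, take 1 (3->1 ok)
  t6 'y' -> {0,1,3}, take 0 (1->0 ok)
  t7 'y' -> {0,1,3}, take 1 (0->1 ok)
  t8 'x' -> {2,4}, take 2 (1->2 ok)
  t9 'x' -> {2,4}, take 4 (2->4 ok)
  t10 'y' -> {0,1,3}, take 0 (4->0 ok)
  t11 'x' -> {2,4}, take 4 (0->4 ok)
  t12 'y' -> {0,1,3}, take 0 (4->0 ok)
  t13 'x' -> {2,4}, take 4 (0->4 ok)
  t14 'y' -> {0,1,3}, take 0 (4->0 ok)
  t15 'y' -> {0,1,3}, take 3 (0->3 ok)
  t16 'x' -> {2,4}, take 2 (3->2 ok)
  t17 'x' -> {2,4}, take 4 (2->4 ok)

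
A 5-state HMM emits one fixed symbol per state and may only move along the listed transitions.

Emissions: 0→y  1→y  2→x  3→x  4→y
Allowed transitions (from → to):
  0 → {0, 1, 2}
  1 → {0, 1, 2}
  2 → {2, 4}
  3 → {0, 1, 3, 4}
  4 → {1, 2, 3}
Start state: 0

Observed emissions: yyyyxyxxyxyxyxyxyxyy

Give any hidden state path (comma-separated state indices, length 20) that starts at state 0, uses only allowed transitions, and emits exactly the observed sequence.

0,0,1,1,2,4,2,2,4,3,1,2,4,3,4,3,4,3,4,1

  0: obs=y cand={0,1,4} pick 0 [start]
  1: obs=y cand={0,1,4} pick 0 [0->0 ok]
  2: obs=y cand={0,1,4} pick 1 [0->1 ok]
  3: obs=y cand={0,1,4} pick 1 [1->1 ok]
  4: obs=x cand={2,3} pick 2 [1->2 ok]
  5: obs=y cand={0,1,4} pick 4 [2->4 ok]
  6: obs=x cand={2,3} pick 2 [4->2 ok]
  7: obs=x cand={2,3} pick 2 [2->2 ok]
  8: obs=y cand={0,1,4} pick 4 [2->4 ok]
  9: obs=x cand={2,3} pick 3 [4->3 ok]
  10: obs=y cand={0,1,4} pick 1 [3->1 ok]
  11: obs=x cand={2,3} pick 2 [1->2 ok]
  12: obs=y cand={0,1,4} pick 4 [2->4 ok]
  13: obs=x cand={2,3} pick 3 [4->3 ok]
  14: obs=y cand={0,1,4} pick 4 [3->4 ok]
  15: obs=x cand={2,3} pick 3 [4->3 ok]
  16: obs=y cand={0,1,4} pick 4 [3->4 ok]
  17: obs=x cand={2,3} pick 3 [4->3 ok]
  18: obs=y cand={0,1,4} pick 4 [3->4 ok]
  19: obs=y cand={0,1,4} pick 1 [4->1 ok]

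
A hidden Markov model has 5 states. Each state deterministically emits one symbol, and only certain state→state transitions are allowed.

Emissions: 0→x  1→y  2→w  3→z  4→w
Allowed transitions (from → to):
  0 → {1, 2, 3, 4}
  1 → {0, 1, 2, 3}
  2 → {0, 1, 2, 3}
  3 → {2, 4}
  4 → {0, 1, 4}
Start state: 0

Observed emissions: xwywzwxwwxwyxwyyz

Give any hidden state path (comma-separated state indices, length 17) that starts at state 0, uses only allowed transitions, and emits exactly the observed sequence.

0,2,1,2,3,4,0,4,4,0,4,1,0,4,1,1,3

  pos 0: x in {0}, choose 0; start
  pos 1: w in {2,4}, choose 2; 0->2 ok
  pos 2: y in {1}, choose 1; 2->1 ok
  pos 3: w in {2,4}, choose 2; 1->2 ok
  pos 4: z in {3}, choose 3; 2->3 ok
  pos 5: w in {2,4}, choose 4; 3->4 ok
  pos 6: x in {0}, choose 0; 4->0 ok
  pos 7: w in {2,4}, choose 4; 0->4 ok
  pos 8: w in {2,4}, choose 4; 4->4 ok
  pos 9: x in {0}, choose 0; 4->0 ok
  pos 10: w in {2,4}, choose 4; 0->4 ok
  pos 11: y in {1}, choose 1; 4->1 ok
  pos 12: x in {0}, choose 0; 1->0 ok
  pos 13: w in {2,4}, choose 4; 0->4 ok
  pos 14: y in {1}, choose 1; 4->1 ok
  pos 15: y in {1}, choose 1; 1->1 ok
  pos 16: z in {3}, choose 3; 1->3 ok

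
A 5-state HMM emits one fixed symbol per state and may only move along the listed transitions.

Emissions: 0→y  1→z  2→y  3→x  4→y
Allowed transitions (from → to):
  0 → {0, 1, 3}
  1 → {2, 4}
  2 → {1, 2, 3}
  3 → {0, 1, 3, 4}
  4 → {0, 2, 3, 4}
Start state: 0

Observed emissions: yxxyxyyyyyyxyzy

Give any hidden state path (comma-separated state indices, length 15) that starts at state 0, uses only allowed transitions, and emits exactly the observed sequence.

  pos 0: y in {0,2,4}, choose 0; start
  pos 1: x in {3}, choose 3; 0->3 ok
  pos 2: x in {3}, choose 3; 3->3 ok
  pos 3: y in {0,2,4}, choose 0; 3->0 ok
  pos 4: x in {3}, choose 3; 0->3 ok
  pos 5: y in {0,2,4}, choose 4; 3->4 ok
  pos 6: y in {0,2,4}, choose 4; 4->4 ok
  pos 7: y in {0,2,4}, choose 4; 4->4 ok
  pos 8: y in {0,2,4}, choose 4; 4->4 ok
  pos 9: y in {0,2,4}, choose 0; 4->0 ok
  pos 10: y in {0,2,4}, choose 0; 0->0 ok
  pos 11: x in {3}, choose 3; 0->3 ok
  pos 12: y in {0,2,4}, choose 0; 3->0 ok
  pos 13: z in {1}, choose 1; 0->1 ok
  pos 14: y in {0,2,4}, choose 4; 1->4 ok

0,3,3,0,3,4,4,4,4,0,0,3,0,1,4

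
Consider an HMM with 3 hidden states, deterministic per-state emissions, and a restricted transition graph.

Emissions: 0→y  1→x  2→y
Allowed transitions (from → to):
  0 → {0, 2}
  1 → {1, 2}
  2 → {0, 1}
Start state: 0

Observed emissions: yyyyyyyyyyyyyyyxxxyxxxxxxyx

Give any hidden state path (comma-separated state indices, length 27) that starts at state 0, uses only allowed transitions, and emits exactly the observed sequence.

  [0] y  {0,2}  => 0  start
  [1] y  {0,2}  => 0  0->0 ok
  [2] y  {0,2}  => 0  0->0 ok
  [3] y  {0,2}  => 0  0->0 ok
  [4] y  {0,2}  => 2  0->2 ok
  [5] y  {0,2}  => 0  2->0 ok
  [6] y  {0,2}  => 0  0->0 ok
  [7] y  {0,2}  => 0  0->0 ok
  [8] y  {0,2}  => 2  0->2 ok
  [9] y  {0,2}  => 0  2->0 ok
  [10] y  {0,2}  => 0  0->0 ok
  [11] y  {0,2}  => 0  0->0 ok
  [12] y  {0,2}  => 2  0->2 ok
  [13] y  {0,2}  => 0  2->0 ok
  [14] y  {0,2}  => 2  0->2 ok
  [15] x  {1}  => 1  2->1 ok
  [16] x  {1}  => 1  1->1 ok
  [17] x  {1}  => 1  1->1 ok
  [18] y  {0,2}  => 2  1->2 ok
  [19] x  {1}  => 1  2->1 ok
  [20] x  {1}  => 1  1->1 ok
  [21] x  {1}  => 1  1->1 ok
  [22] x  {1}  => 1  1->1 ok
  [23] x  {1}  => 1  1->1 ok
  [24] x  {1}  => 1  1->1 ok
  [25] y  {0,2}  => 2  1->2 ok
  [26] x  {1}  => 1  2->1 ok

0,0,0,0,2,0,0,0,2,0,0,0,2,0,2,1,1,1,2,1,1,1,1,1,1,2,1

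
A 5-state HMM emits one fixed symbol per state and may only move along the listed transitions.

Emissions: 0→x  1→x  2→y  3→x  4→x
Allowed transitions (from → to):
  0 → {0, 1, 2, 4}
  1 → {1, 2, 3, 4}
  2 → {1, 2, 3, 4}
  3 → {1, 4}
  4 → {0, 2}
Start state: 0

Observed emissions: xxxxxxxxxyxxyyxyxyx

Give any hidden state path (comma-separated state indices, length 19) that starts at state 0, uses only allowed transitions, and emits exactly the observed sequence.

  pos 0: x in {0,1,3,4}, choose 0; start
  pos 1: x in {0,1,3,4}, choose 1; 0->1 ok
  pos 2: x in {0,1,3,4}, choose 4; 1->4 ok
  pos 3: x in {0,1,3,4}, choose 0; 4->0 ok
  pos 4: x in {0,1,3,4}, choose 4; 0->4 ok
  pos 5: x in {0,1,3,4}, choose 0; 4->0 ok
  pos 6: x in {0,1,3,4}, choose 1; 0->1 ok
  pos 7: x in {0,1,3,4}, choose 1; 1->1 ok
  pos 8: x in {0,1,3,4}, choose 4; 1->4 ok
  pos 9: y in {2}, choose 2; 4->2 ok
  pos 10: x in {0,1,3,4}, choose 1; 2->1 ok
  pos 11: x in {0,1,3,4}, choose 4; 1->4 ok
  pos 12: y in {2}, choose 2; 4->2 ok
  pos 13: y in {2}, choose 2; 2->2 ok
  pos 14: x in {0,1,3,4}, choose 4; 2->4 ok
  pos 15: y in {2}, choose 2; 4->2 ok
  pos 16: x in {0,1,3,4}, choose 1; 2->1 ok
  pos 17: y in {2}, choose 2; 1->2 ok
  pos 18: x in {0,1,3,4}, choose 3; 2->3 ok

0,1,4,0,4,0,1,1,4,2,1,4,2,2,4,2,1,2,3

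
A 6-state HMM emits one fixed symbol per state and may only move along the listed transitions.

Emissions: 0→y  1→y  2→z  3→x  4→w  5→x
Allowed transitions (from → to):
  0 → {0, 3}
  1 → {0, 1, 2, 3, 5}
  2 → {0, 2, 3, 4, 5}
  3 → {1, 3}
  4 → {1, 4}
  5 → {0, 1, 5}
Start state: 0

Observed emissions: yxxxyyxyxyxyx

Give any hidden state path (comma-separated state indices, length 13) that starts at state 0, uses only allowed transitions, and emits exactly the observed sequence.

  [0] y  {0,1}  => 0  start
  [1] x  {3,5}  => 3  0->3 ok
  [2] x  {3,5}  => 3  3->3 ok
  [3] x  {3,5}  => 3  3->3 ok
  [4] y  {0,1}  => 1  3->1 ok
  [5] y  {0,1}  => 1  1->1 ok
  [6] x  {3,5}  => 3  1->3 ok
  [7] y  {0,1}  => 1  3->1 ok
  [8] x  {3,5}  => 5  1->5 ok
  [9] y  {0,1}  => 0  5->0 ok
  [10] x  {3,5}  => 3  0->3 ok
  [11] y  {0,1}  => 1  3->1 ok
  [12] x  {3,5}  => 5  1->5 ok

0,3,3,3,1,1,3,1,5,0,3,1,5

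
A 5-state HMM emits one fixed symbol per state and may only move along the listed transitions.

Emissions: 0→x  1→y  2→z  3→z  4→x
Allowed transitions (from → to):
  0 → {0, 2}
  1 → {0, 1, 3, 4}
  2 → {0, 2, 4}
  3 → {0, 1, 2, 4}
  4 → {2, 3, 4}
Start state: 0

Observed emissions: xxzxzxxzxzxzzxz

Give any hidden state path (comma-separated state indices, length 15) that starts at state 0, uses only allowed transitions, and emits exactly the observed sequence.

0,0,2,4,3,4,4,3,0,2,4,3,2,4,3

  [0] x  {0,4}  => 0  start
  [1] x  {0,4}  => 0  0->0 ok
  [2] z  {2,3}  => 2  0->2 ok
  [3] x  {0,4}  => 4  2->4 ok
  [4] z  {2,3}  => 3  4->3 ok
  [5] x  {0,4}  => 4  3->4 ok
  [6] x  {0,4}  => 4  4->4 ok
  [7] z  {2,3}  => 3  4->3 ok
  [8] x  {0,4}  => 0  3->0 ok
  [9] z  {2,3}  => 2  0->2 ok
  [10] x  {0,4}  => 4  2->4 ok
  [11] z  {2,3}  => 3  4->3 ok
  [12] z  {2,3}  => 2  3->2 ok
  [13] x  {0,4}  => 4  2->4 ok
  [14] z  {2,3}  => 3  4->3 ok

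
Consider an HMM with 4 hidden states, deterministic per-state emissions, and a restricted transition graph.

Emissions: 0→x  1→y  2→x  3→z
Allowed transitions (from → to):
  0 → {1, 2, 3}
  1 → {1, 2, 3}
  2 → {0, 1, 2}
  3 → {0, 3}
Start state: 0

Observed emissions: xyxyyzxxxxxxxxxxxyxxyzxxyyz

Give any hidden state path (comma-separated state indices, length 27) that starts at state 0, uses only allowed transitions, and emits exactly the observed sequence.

0,1,2,1,1,3,0,2,0,2,2,2,2,2,2,2,0,1,2,0,1,3,0,2,1,1,3

  [0] x  {0,2}  => 0  start
  [1] y  {1}  => 1  0->1 ok
  [2] x  {0,2}  => 2  1->2 ok
  [3] y  {1}  => 1  2->1 ok
  [4] y  {1}  => 1  1->1 ok
  [5] z  {3}  => 3  1->3 ok
  [6] x  {0,2}  => 0  3->0 ok
  [7] x  {0,2}  => 2  0->2 ok
  [8] x  {0,2}  => 0  2->0 ok
  [9] x  {0,2}  => 2  0->2 ok
  [10] x  {0,2}  => 2  2->2 ok
  [11] x  {0,2}  => 2  2->2 ok
  [12] x  {0,2}  => 2  2->2 ok
  [13] x  {0,2}  => 2  2->2 ok
  [14] x  {0,2}  => 2  2->2 ok
  [15] x  {0,2}  => 2  2->2 ok
  [16] x  {0,2}  => 0  2->0 ok
  [17] y  {1}  => 1  0->1 ok
  [18] x  {0,2}  => 2  1->2 ok
  [19] x  {0,2}  => 0  2->0 ok
  [20] y  {1}  => 1  0->1 ok
  [21] z  {3}  => 3  1->3 ok
  [22] x  {0,2}  => 0  3->0 ok
  [23] x  {0,2}  => 2  0->2 ok
  [24] y  {1}  => 1  2->1 ok
  [25] y  {1}  => 1  1->1 ok
  [26] z  {3}  => 3  1->3 ok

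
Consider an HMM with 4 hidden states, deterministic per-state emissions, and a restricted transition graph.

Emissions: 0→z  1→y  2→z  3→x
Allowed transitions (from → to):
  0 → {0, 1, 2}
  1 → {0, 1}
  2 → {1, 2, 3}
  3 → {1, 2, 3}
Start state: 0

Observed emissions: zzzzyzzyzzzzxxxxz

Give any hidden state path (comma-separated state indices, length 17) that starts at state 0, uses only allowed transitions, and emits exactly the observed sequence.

  pos 0: z in {0,2}, choose 0; start
  pos 1: z in {0,2}, choose 0; 0->0 ok
  pos 2: z in {0,2}, choose 0; 0->0 ok
  pos 3: z in {0,2}, choose 2; 0->2 ok
  pos 4: y in {1}, choose 1; 2->1 ok
  pos 5: z in {0,2}, choose 0; 1->0 ok
  pos 6: z in {0,2}, choose 2; 0->2 ok
  pos 7: y in {1}, choose 1; 2->1 ok
  pos 8: z in {0,2}, choose 0; 1->0 ok
  pos 9: z in {0,2}, choose 2; 0->2 ok
  pos 10: z in {0,2}, choose 2; 2->2 ok
  pos 11: z in {0,2}, choose 2; 2->2 ok
  pos 12: x in {3}, choose 3; 2->3 ok
  pos 13: x in {3}, choose 3; 3->3 ok
  pos 14: x in {3}, choose 3; 3->3 ok
  pos 15: x in {3}, choose 3; 3->3 ok
  pos 16: z in {0,2}, choose 2; 3->2 ok

0,0,0,2,1,0,2,1,0,2,2,2,3,3,3,3,2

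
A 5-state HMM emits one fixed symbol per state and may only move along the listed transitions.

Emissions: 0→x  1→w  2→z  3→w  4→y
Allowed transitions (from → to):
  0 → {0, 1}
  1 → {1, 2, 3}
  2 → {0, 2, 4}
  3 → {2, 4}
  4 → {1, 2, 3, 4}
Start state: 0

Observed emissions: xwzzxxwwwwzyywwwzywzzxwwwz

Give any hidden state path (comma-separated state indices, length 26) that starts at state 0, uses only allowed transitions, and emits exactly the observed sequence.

0,1,2,2,0,0,1,1,1,3,2,4,4,1,1,3,2,4,3,2,2,0,1,1,1,2

  [0] x  {0}  => 0  start
  [1] w  {1,3}  => 1  0->1 ok
  [2] z  {2}  => 2  1->2 ok
  [3] z  {2}  => 2  2->2 ok
  [4] x  {0}  => 0  2->0 ok
  [5] x  {0}  => 0  0->0 ok
  [6] w  {1,3}  => 1  0->1 ok
  [7] w  {1,3}  => 1  1->1 ok
  [8] w  {1,3}  => 1  1->1 ok
  [9] w  {1,3}  => 3  1->3 ok
  [10] z  {2}  => 2  3->2 ok
  [11] y  {4}  => 4  2->4 ok
  [12] y  {4}  => 4  4->4 ok
  [13] w  {1,3}  => 1  4->1 ok
  [14] w  {1,3}  => 1  1->1 ok
  [15] w  {1,3}  => 3  1->3 ok
  [16] z  {2}  => 2  3->2 ok
  [17] y  {4}  => 4  2->4 ok
  [18] w  {1,3}  => 3  4->3 ok
  [19] z  {2}  => 2  3->2 ok
  [20] z  {2}  => 2  2->2 ok
  [21] x  {0}  => 0  2->0 ok
  [22] w  {1,3}  => 1  0->1 ok
  [23] w  {1,3}  => 1  1->1 ok
  [24] w  {1,3}  => 1  1->1 ok
  [25] z  {2}  => 2  1->2 ok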